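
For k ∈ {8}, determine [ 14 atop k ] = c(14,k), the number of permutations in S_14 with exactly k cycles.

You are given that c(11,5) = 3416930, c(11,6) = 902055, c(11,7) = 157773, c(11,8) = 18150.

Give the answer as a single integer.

r12: T_12,6=11×902055+3416930=13339535; T_12,7=11×157773+902055=2637558; T_12,8=11×18150+157773=357423
r13: T_13,7=12×2637558+13339535=44990231; T_13,8=12×357423+2637558=6926634
r14: T_14,8=13×6926634+44990231=135036473
Read c(14,8) = 135036473.

135036473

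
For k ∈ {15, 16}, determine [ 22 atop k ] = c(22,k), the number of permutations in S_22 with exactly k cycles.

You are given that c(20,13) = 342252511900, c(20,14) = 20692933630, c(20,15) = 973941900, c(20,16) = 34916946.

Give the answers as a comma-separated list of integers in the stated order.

1599718388730, 75289668850

[21] T[21,14]:20*20692933630+342252511900=756111184500 · T[21,15]:20*973941900+20692933630=40171771630 · T[21,16]:20*34916946+973941900=1672280820
[22] T[22,15]:21*40171771630+756111184500=1599718388730 · T[22,16]:21*1672280820+40171771630=75289668850
Read c(22,15) = 1599718388730, c(22,16) = 75289668850.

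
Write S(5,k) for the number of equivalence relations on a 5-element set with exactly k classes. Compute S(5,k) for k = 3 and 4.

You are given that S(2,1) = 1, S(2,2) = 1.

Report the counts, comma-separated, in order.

25, 10

row 3: T[3][1]=1·1+0=1  T[3][2]=2·1+1=3  T[3][3]=3·0+1=1
row 4: T[4][2]=2·3+1=7  T[4][3]=3·1+3=6  T[4][4]=4·0+1=1
row 5: T[5][3]=3·6+7=25  T[5][4]=4·1+6=10
Read S(5,3) = 25, S(5,4) = 10.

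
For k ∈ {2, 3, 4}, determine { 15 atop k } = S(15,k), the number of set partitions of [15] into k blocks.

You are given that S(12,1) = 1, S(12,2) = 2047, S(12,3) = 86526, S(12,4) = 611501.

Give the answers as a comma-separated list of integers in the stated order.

16383, 2375101, 42355950

row 13: T[13][1]=1·1+0=1  T[13][2]=2·2047+1=4095  T[13][3]=3·86526+2047=261625  T[13][4]=4·611501+86526=2532530
row 14: T[14][1]=1·1+0=1  T[14][2]=2·4095+1=8191  T[14][3]=3·261625+4095=788970  T[14][4]=4·2532530+261625=10391745
row 15: T[15][2]=2·8191+1=16383  T[15][3]=3·788970+8191=2375101  T[15][4]=4·10391745+788970=42355950
Read S(15,2) = 16383, S(15,3) = 2375101, S(15,4) = 42355950.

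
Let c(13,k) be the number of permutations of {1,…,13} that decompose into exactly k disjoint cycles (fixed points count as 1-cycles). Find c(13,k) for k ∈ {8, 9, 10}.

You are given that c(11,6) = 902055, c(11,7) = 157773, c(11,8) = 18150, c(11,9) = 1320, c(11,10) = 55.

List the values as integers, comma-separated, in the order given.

6926634, 749463, 55770

r12: T_12,7=11×157773+902055=2637558; T_12,8=11×18150+157773=357423; T_12,9=11×1320+18150=32670; T_12,10=11×55+1320=1925
r13: T_13,8=12×357423+2637558=6926634; T_13,9=12×32670+357423=749463; T_13,10=12×1925+32670=55770
Read c(13,8) = 6926634, c(13,9) = 749463, c(13,10) = 55770.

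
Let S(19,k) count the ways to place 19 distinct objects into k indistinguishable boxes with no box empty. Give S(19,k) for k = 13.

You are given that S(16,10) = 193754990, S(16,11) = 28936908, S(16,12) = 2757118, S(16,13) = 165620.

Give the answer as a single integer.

2892439160

@17  (17,11):28936908·11+193754990→512060978, (17,12):2757118·12+28936908→62022324, (17,13):165620·13+2757118→4910178
@18  (18,12):62022324·12+512060978→1256328866, (18,13):4910178·13+62022324→125854638
@19  (19,13):125854638·13+1256328866→2892439160
Read S(19,13) = 2892439160.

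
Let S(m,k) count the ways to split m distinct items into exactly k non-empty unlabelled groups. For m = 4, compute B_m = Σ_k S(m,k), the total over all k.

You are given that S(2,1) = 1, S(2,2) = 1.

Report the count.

15

[3] T[3,1]:1*1+0=1 · T[3,2]:2*1+1=3 · T[3,3]:3*0+1=1
[4] T[4,1]:1*1+0=1 · T[4,2]:2*3+1=7 · T[4,3]:3*1+3=6 · T[4,4]:4*0+1=1
B_4 = ΣS(4,k) = 1+7+6+1 = 15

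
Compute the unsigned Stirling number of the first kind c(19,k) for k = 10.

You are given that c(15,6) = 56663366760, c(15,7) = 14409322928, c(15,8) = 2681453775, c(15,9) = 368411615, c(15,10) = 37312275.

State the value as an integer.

row 16: T[16][7]=15·14409322928+56663366760=272803210680  T[16][8]=15·2681453775+14409322928=54631129553  T[16][9]=15·368411615+2681453775=8207628000  T[16][10]=15·37312275+368411615=928095740
row 17: T[17][8]=16·54631129553+272803210680=1146901283528  T[17][9]=16·8207628000+54631129553=185953177553  T[17][10]=16·928095740+8207628000=23057159840
row 18: T[18][9]=17·185953177553+1146901283528=4308105301929  T[18][10]=17·23057159840+185953177553=577924894833
row 19: T[19][10]=18·577924894833+4308105301929=14710753408923
Read c(19,10) = 14710753408923.

14710753408923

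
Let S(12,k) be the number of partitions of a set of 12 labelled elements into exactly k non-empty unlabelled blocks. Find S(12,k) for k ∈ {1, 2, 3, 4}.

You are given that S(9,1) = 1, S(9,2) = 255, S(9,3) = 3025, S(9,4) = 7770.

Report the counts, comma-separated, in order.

1, 2047, 86526, 611501

@10  (10,1):1·1+0→1, (10,2):255·2+1→511, (10,3):3025·3+255→9330, (10,4):7770·4+3025→34105
@11  (11,1):1·1+0→1, (11,2):511·2+1→1023, (11,3):9330·3+511→28501, (11,4):34105·4+9330→145750
@12  (12,1):1·1+0→1, (12,2):1023·2+1→2047, (12,3):28501·3+1023→86526, (12,4):145750·4+28501→611501
Read S(12,1) = 1, S(12,2) = 2047, S(12,3) = 86526, S(12,4) = 611501.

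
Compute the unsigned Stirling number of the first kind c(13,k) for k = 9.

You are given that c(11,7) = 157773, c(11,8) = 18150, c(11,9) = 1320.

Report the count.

row 12: T[12][8]=11·18150+157773=357423  T[12][9]=11·1320+18150=32670
row 13: T[13][9]=12·32670+357423=749463
Read c(13,9) = 749463.

749463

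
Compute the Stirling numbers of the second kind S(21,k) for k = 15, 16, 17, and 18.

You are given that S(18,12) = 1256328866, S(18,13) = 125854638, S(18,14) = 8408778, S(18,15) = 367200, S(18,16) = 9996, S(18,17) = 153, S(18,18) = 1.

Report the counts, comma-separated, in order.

row 19: T[19][13]=13·125854638+1256328866=2892439160  T[19][14]=14·8408778+125854638=243577530  T[19][15]=15·367200+8408778=13916778  T[19][16]=16·9996+367200=527136  T[19][17]=17·153+9996=12597  T[19][18]=18·1+153=171
row 20: T[20][14]=14·243577530+2892439160=6302524580  T[20][15]=15·13916778+243577530=452329200  T[20][16]=16·527136+13916778=22350954  T[20][17]=17·12597+527136=741285  T[20][18]=18·171+12597=15675
row 21: T[21][15]=15·452329200+6302524580=13087462580  T[21][16]=16·22350954+452329200=809944464  T[21][17]=17·741285+22350954=34952799  T[21][18]=18·15675+741285=1023435
Read S(21,15) = 13087462580, S(21,16) = 809944464, S(21,17) = 34952799, S(21,18) = 1023435.

13087462580, 809944464, 34952799, 1023435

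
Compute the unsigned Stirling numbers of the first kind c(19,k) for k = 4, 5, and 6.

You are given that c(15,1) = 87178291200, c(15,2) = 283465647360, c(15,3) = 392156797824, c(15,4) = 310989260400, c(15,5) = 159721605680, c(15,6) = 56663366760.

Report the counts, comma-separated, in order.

30321254007719424, 17950712280921504, 7551527592063024

i=16: T(16,1)=0+15·87178291200=1307674368000 | T(16,2)=87178291200+15·283465647360=4339163001600 | T(16,3)=283465647360+15·392156797824=6165817614720 | T(16,4)=392156797824+15·310989260400=5056995703824 | T(16,5)=310989260400+15·159721605680=2706813345600 | T(16,6)=159721605680+15·56663366760=1009672107080
i=17: T(17,2)=1307674368000+16·4339163001600=70734282393600 | T(17,3)=4339163001600+16·6165817614720=102992244837120 | T(17,4)=6165817614720+16·5056995703824=87077748875904 | T(17,5)=5056995703824+16·2706813345600=48366009233424 | T(17,6)=2706813345600+16·1009672107080=18861567058880
i=18: T(18,3)=70734282393600+17·102992244837120=1821602444624640 | T(18,4)=102992244837120+17·87077748875904=1583313975727488 | T(18,5)=87077748875904+17·48366009233424=909299905844112 | T(18,6)=48366009233424+17·18861567058880=369012649234384
i=19: T(19,4)=1821602444624640+18·1583313975727488=30321254007719424 | T(19,5)=1583313975727488+18·909299905844112=17950712280921504 | T(19,6)=909299905844112+18·369012649234384=7551527592063024
Read c(19,4) = 30321254007719424, c(19,5) = 17950712280921504, c(19,6) = 7551527592063024.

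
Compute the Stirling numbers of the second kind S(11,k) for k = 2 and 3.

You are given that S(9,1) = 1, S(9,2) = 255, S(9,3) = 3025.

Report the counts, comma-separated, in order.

1023, 28501

i=10: T(10,1)=0+1·1=1 | T(10,2)=1+2·255=511 | T(10,3)=255+3·3025=9330
i=11: T(11,2)=1+2·511=1023 | T(11,3)=511+3·9330=28501
Read S(11,2) = 1023, S(11,3) = 28501.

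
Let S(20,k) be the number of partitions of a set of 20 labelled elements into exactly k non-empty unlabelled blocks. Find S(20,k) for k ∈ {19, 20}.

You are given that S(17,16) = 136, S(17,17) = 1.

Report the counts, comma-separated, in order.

@18  (18,17):1·17+136→153, (18,18):0·18+1→1
@19  (19,18):1·18+153→171, (19,19):0·19+1→1
@20  (20,19):1·19+171→190, (20,20):0·20+1→1
Read S(20,19) = 190, S(20,20) = 1.

190, 1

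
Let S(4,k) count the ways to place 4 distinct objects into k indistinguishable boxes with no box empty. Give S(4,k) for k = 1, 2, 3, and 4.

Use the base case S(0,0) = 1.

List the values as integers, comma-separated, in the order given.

1, 7, 6, 1

row 1: T[1][1]=1·0+1=1
row 2: T[2][1]=1·1+0=1  T[2][2]=2·0+1=1
row 3: T[3][1]=1·1+0=1  T[3][2]=2·1+1=3  T[3][3]=3·0+1=1
row 4: T[4][1]=1·1+0=1  T[4][2]=2·3+1=7  T[4][3]=3·1+3=6  T[4][4]=4·0+1=1
Read S(4,1) = 1, S(4,2) = 7, S(4,3) = 6, S(4,4) = 1.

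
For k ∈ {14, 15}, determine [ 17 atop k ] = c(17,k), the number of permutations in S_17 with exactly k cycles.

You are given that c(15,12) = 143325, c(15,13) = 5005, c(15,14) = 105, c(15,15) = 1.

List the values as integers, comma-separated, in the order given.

323680, 8500

@16  (16,13):5005·15+143325→218400, (16,14):105·15+5005→6580, (16,15):1·15+105→120
@17  (17,14):6580·16+218400→323680, (17,15):120·16+6580→8500
Read c(17,14) = 323680, c(17,15) = 8500.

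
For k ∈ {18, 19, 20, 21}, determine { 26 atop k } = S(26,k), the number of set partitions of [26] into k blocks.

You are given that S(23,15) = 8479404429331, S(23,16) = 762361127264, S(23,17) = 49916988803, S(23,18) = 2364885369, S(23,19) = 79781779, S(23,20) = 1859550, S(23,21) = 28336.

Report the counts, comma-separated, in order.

107025546101760, 6433839018750, 290622864675, 9759104355

r24: T_24,16=16×762361127264+8479404429331=20677182465555; T_24,17=17×49916988803+762361127264=1610949936915; T_24,18=18×2364885369+49916988803=92484925445; T_24,19=19×79781779+2364885369=3880739170; T_24,20=20×1859550+79781779=116972779; T_24,21=21×28336+1859550=2454606
r25: T_25,17=17×1610949936915+20677182465555=48063331393110; T_25,18=18×92484925445+1610949936915=3275678594925; T_25,19=19×3880739170+92484925445=166218969675; T_25,20=20×116972779+3880739170=6220194750; T_25,21=21×2454606+116972779=168519505
r26: T_26,18=18×3275678594925+48063331393110=107025546101760; T_26,19=19×166218969675+3275678594925=6433839018750; T_26,20=20×6220194750+166218969675=290622864675; T_26,21=21×168519505+6220194750=9759104355
Read S(26,18) = 107025546101760, S(26,19) = 6433839018750, S(26,20) = 290622864675, S(26,21) = 9759104355.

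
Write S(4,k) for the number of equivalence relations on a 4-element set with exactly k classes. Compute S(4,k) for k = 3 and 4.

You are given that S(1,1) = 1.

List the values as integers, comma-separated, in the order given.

@2  (2,1):1·1+0→1, (2,2):0·2+1→1
@3  (3,2):1·2+1→3, (3,3):0·3+1→1
@4  (4,3):1·3+3→6, (4,4):0·4+1→1
Read S(4,3) = 6, S(4,4) = 1.

6, 1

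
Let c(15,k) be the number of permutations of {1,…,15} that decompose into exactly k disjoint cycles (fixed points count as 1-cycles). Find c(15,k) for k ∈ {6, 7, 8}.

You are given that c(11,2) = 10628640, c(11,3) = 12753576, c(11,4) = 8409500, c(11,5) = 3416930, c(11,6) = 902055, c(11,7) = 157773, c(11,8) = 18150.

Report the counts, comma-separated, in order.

row 12: T[12][3]=11·12753576+10628640=150917976  T[12][4]=11·8409500+12753576=105258076  T[12][5]=11·3416930+8409500=45995730  T[12][6]=11·902055+3416930=13339535  T[12][7]=11·157773+902055=2637558  T[12][8]=11·18150+157773=357423
row 13: T[13][4]=12·105258076+150917976=1414014888  T[13][5]=12·45995730+105258076=657206836  T[13][6]=12·13339535+45995730=206070150  T[13][7]=12·2637558+13339535=44990231  T[13][8]=12·357423+2637558=6926634
row 14: T[14][5]=13·657206836+1414014888=9957703756  T[14][6]=13·206070150+657206836=3336118786  T[14][7]=13·44990231+206070150=790943153  T[14][8]=13·6926634+44990231=135036473
row 15: T[15][6]=14·3336118786+9957703756=56663366760  T[15][7]=14·790943153+3336118786=14409322928  T[15][8]=14·135036473+790943153=2681453775
Read c(15,6) = 56663366760, c(15,7) = 14409322928, c(15,8) = 2681453775.

56663366760, 14409322928, 2681453775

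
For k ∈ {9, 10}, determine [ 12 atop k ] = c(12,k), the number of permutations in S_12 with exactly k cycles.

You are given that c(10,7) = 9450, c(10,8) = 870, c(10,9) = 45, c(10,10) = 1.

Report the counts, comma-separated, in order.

32670, 1925

row 11: T[11][8]=10·870+9450=18150  T[11][9]=10·45+870=1320  T[11][10]=10·1+45=55
row 12: T[12][9]=11·1320+18150=32670  T[12][10]=11·55+1320=1925
Read c(12,9) = 32670, c(12,10) = 1925.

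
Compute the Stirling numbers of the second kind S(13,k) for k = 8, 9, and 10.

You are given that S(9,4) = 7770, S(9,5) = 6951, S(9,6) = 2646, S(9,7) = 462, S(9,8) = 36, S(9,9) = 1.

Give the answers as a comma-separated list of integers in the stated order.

1899612, 359502, 39325

i=10: T(10,5)=7770+5·6951=42525 | T(10,6)=6951+6·2646=22827 | T(10,7)=2646+7·462=5880 | T(10,8)=462+8·36=750 | T(10,9)=36+9·1=45 | T(10,10)=1+10·0=1
i=11: T(11,6)=42525+6·22827=179487 | T(11,7)=22827+7·5880=63987 | T(11,8)=5880+8·750=11880 | T(11,9)=750+9·45=1155 | T(11,10)=45+10·1=55
i=12: T(12,7)=179487+7·63987=627396 | T(12,8)=63987+8·11880=159027 | T(12,9)=11880+9·1155=22275 | T(12,10)=1155+10·55=1705
i=13: T(13,8)=627396+8·159027=1899612 | T(13,9)=159027+9·22275=359502 | T(13,10)=22275+10·1705=39325
Read S(13,8) = 1899612, S(13,9) = 359502, S(13,10) = 39325.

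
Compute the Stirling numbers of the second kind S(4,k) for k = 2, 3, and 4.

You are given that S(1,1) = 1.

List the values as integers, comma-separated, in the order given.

7, 6, 1

r2: T_2,1=1×1+0=1; T_2,2=2×0+1=1
r3: T_3,1=1×1+0=1; T_3,2=2×1+1=3; T_3,3=3×0+1=1
r4: T_4,2=2×3+1=7; T_4,3=3×1+3=6; T_4,4=4×0+1=1
Read S(4,2) = 7, S(4,3) = 6, S(4,4) = 1.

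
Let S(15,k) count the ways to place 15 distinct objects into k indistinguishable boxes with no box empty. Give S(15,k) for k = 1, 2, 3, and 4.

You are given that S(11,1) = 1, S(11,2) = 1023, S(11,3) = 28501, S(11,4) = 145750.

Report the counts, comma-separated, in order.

1, 16383, 2375101, 42355950

@12  (12,1):1·1+0→1, (12,2):1023·2+1→2047, (12,3):28501·3+1023→86526, (12,4):145750·4+28501→611501
@13  (13,1):1·1+0→1, (13,2):2047·2+1→4095, (13,3):86526·3+2047→261625, (13,4):611501·4+86526→2532530
@14  (14,1):1·1+0→1, (14,2):4095·2+1→8191, (14,3):261625·3+4095→788970, (14,4):2532530·4+261625→10391745
@15  (15,1):1·1+0→1, (15,2):8191·2+1→16383, (15,3):788970·3+8191→2375101, (15,4):10391745·4+788970→42355950
Read S(15,1) = 1, S(15,2) = 16383, S(15,3) = 2375101, S(15,4) = 42355950.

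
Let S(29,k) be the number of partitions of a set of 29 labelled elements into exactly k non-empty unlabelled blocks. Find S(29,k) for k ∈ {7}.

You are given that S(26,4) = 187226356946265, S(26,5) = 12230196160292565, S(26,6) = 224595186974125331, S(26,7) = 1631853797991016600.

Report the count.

i=27: T(27,5)=187226356946265+5·12230196160292565=61338207158409090 | T(27,6)=12230196160292565+6·224595186974125331=1359801318005044551 | T(27,7)=224595186974125331+7·1631853797991016600=11647571772911241531
i=28: T(28,6)=61338207158409090+6·1359801318005044551=8220146115188676396 | T(28,7)=1359801318005044551+7·11647571772911241531=82892803728383735268
i=29: T(29,7)=8220146115188676396+7·82892803728383735268=588469772213874823272
Read S(29,7) = 588469772213874823272.

588469772213874823272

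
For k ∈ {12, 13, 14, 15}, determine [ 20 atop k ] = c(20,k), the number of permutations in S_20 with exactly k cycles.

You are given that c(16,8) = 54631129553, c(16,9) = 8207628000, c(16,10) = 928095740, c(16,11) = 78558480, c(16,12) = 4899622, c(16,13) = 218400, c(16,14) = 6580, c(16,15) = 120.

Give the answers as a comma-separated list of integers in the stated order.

4465226757381, 342252511900, 20692933630, 973941900

@17  (17,9):8207628000·16+54631129553→185953177553, (17,10):928095740·16+8207628000→23057159840, (17,11):78558480·16+928095740→2185031420, (17,12):4899622·16+78558480→156952432, (17,13):218400·16+4899622→8394022, (17,14):6580·16+218400→323680, (17,15):120·16+6580→8500
@18  (18,10):23057159840·17+185953177553→577924894833, (18,11):2185031420·17+23057159840→60202693980, (18,12):156952432·17+2185031420→4853222764, (18,13):8394022·17+156952432→299650806, (18,14):323680·17+8394022→13896582, (18,15):8500·17+323680→468180
@19  (19,11):60202693980·18+577924894833→1661573386473, (19,12):4853222764·18+60202693980→147560703732, (19,13):299650806·18+4853222764→10246937272, (19,14):13896582·18+299650806→549789282, (19,15):468180·18+13896582→22323822
@20  (20,12):147560703732·19+1661573386473→4465226757381, (20,13):10246937272·19+147560703732→342252511900, (20,14):549789282·19+10246937272→20692933630, (20,15):22323822·19+549789282→973941900
Read c(20,12) = 4465226757381, c(20,13) = 342252511900, c(20,14) = 20692933630, c(20,15) = 973941900.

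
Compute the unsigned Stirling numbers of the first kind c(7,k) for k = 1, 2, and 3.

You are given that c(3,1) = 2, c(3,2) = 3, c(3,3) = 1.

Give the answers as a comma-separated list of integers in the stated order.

720, 1764, 1624

row 4: T[4][1]=3·2+0=6  T[4][2]=3·3+2=11  T[4][3]=3·1+3=6
row 5: T[5][1]=4·6+0=24  T[5][2]=4·11+6=50  T[5][3]=4·6+11=35
row 6: T[6][1]=5·24+0=120  T[6][2]=5·50+24=274  T[6][3]=5·35+50=225
row 7: T[7][1]=6·120+0=720  T[7][2]=6·274+120=1764  T[7][3]=6·225+274=1624
Read c(7,1) = 720, c(7,2) = 1764, c(7,3) = 1624.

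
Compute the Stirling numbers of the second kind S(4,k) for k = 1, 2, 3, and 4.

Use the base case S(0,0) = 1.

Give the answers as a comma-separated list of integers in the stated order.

1, 7, 6, 1

i=1: T(1,1)=1+1·0=1
i=2: T(2,1)=0+1·1=1 | T(2,2)=1+2·0=1
i=3: T(3,1)=0+1·1=1 | T(3,2)=1+2·1=3 | T(3,3)=1+3·0=1
i=4: T(4,1)=0+1·1=1 | T(4,2)=1+2·3=7 | T(4,3)=3+3·1=6 | T(4,4)=1+4·0=1
Read S(4,1) = 1, S(4,2) = 7, S(4,3) = 6, S(4,4) = 1.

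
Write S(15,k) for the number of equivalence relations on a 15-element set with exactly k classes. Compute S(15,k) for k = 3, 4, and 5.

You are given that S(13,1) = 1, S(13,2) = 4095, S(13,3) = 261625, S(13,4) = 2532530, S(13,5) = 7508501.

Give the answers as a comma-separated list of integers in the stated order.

2375101, 42355950, 210766920

[14] T[14,2]:2*4095+1=8191 · T[14,3]:3*261625+4095=788970 · T[14,4]:4*2532530+261625=10391745 · T[14,5]:5*7508501+2532530=40075035
[15] T[15,3]:3*788970+8191=2375101 · T[15,4]:4*10391745+788970=42355950 · T[15,5]:5*40075035+10391745=210766920
Read S(15,3) = 2375101, S(15,4) = 42355950, S(15,5) = 210766920.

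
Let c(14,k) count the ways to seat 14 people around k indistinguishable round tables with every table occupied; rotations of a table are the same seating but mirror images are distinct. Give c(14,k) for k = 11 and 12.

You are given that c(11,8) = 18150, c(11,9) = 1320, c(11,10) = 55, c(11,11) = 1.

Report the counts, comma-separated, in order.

91091, 3731

@12  (12,9):1320·11+18150→32670, (12,10):55·11+1320→1925, (12,11):1·11+55→66, (12,12):0·11+1→1
@13  (13,10):1925·12+32670→55770, (13,11):66·12+1925→2717, (13,12):1·12+66→78
@14  (14,11):2717·13+55770→91091, (14,12):78·13+2717→3731
Read c(14,11) = 91091, c(14,12) = 3731.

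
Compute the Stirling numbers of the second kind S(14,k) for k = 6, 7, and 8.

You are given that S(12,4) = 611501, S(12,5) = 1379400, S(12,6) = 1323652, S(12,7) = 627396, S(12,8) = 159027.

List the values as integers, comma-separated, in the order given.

r13: T_13,5=5×1379400+611501=7508501; T_13,6=6×1323652+1379400=9321312; T_13,7=7×627396+1323652=5715424; T_13,8=8×159027+627396=1899612
r14: T_14,6=6×9321312+7508501=63436373; T_14,7=7×5715424+9321312=49329280; T_14,8=8×1899612+5715424=20912320
Read S(14,6) = 63436373, S(14,7) = 49329280, S(14,8) = 20912320.

63436373, 49329280, 20912320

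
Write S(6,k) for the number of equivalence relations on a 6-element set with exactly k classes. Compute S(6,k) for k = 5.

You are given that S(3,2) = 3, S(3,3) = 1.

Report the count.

[4] T[4,3]:3*1+3=6 · T[4,4]:4*0+1=1
[5] T[5,4]:4*1+6=10 · T[5,5]:5*0+1=1
[6] T[6,5]:5*1+10=15
Read S(6,5) = 15.

15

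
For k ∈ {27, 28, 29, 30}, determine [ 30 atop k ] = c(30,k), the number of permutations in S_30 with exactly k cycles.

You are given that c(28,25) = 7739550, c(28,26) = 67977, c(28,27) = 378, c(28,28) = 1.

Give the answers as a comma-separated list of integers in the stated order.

r29: T_29,26=28×67977+7739550=9642906; T_29,27=28×378+67977=78561; T_29,28=28×1+378=406; T_29,29=28×0+1=1
r30: T_30,27=29×78561+9642906=11921175; T_30,28=29×406+78561=90335; T_30,29=29×1+406=435; T_30,30=29×0+1=1
Read c(30,27) = 11921175, c(30,28) = 90335, c(30,29) = 435, c(30,30) = 1.

11921175, 90335, 435, 1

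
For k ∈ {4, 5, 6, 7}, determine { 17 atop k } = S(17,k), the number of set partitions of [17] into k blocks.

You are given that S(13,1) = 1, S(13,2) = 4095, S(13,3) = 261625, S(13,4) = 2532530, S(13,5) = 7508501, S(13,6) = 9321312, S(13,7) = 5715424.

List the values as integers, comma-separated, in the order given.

694337290, 5652751651, 17505749898, 25708104786

[14] T[14,1]:1*1+0=1 · T[14,2]:2*4095+1=8191 · T[14,3]:3*261625+4095=788970 · T[14,4]:4*2532530+261625=10391745 · T[14,5]:5*7508501+2532530=40075035 · T[14,6]:6*9321312+7508501=63436373 · T[14,7]:7*5715424+9321312=49329280
[15] T[15,2]:2*8191+1=16383 · T[15,3]:3*788970+8191=2375101 · T[15,4]:4*10391745+788970=42355950 · T[15,5]:5*40075035+10391745=210766920 · T[15,6]:6*63436373+40075035=420693273 · T[15,7]:7*49329280+63436373=408741333
[16] T[16,3]:3*2375101+16383=7141686 · T[16,4]:4*42355950+2375101=171798901 · T[16,5]:5*210766920+42355950=1096190550 · T[16,6]:6*420693273+210766920=2734926558 · T[16,7]:7*408741333+420693273=3281882604
[17] T[17,4]:4*171798901+7141686=694337290 · T[17,5]:5*1096190550+171798901=5652751651 · T[17,6]:6*2734926558+1096190550=17505749898 · T[17,7]:7*3281882604+2734926558=25708104786
Read S(17,4) = 694337290, S(17,5) = 5652751651, S(17,6) = 17505749898, S(17,7) = 25708104786.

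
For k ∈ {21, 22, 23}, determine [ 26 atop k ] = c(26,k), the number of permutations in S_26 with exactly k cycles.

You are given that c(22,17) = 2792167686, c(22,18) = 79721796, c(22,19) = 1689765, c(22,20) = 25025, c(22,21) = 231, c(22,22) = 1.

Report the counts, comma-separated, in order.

17247104875, 333685495, 4858750

row 23: T[23][18]=22·79721796+2792167686=4546047198  T[23][19]=22·1689765+79721796=116896626  T[23][20]=22·25025+1689765=2240315  T[23][21]=22·231+25025=30107  T[23][22]=22·1+231=253  T[23][23]=22·0+1=1
row 24: T[24][19]=23·116896626+4546047198=7234669596  T[24][20]=23·2240315+116896626=168423871  T[24][21]=23·30107+2240315=2932776  T[24][22]=23·253+30107=35926  T[24][23]=23·1+253=276
row 25: T[25][20]=24·168423871+7234669596=11276842500  T[25][21]=24·2932776+168423871=238810495  T[25][22]=24·35926+2932776=3795000  T[25][23]=24·276+35926=42550
row 26: T[26][21]=25·238810495+11276842500=17247104875  T[26][22]=25·3795000+238810495=333685495  T[26][23]=25·42550+3795000=4858750
Read c(26,21) = 17247104875, c(26,22) = 333685495, c(26,23) = 4858750.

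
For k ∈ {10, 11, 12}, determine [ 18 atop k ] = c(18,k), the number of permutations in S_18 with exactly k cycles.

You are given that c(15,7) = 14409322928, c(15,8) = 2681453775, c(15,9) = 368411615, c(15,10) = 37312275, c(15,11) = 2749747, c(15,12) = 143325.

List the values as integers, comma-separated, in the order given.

577924894833, 60202693980, 4853222764

@16  (16,8):2681453775·15+14409322928→54631129553, (16,9):368411615·15+2681453775→8207628000, (16,10):37312275·15+368411615→928095740, (16,11):2749747·15+37312275→78558480, (16,12):143325·15+2749747→4899622
@17  (17,9):8207628000·16+54631129553→185953177553, (17,10):928095740·16+8207628000→23057159840, (17,11):78558480·16+928095740→2185031420, (17,12):4899622·16+78558480→156952432
@18  (18,10):23057159840·17+185953177553→577924894833, (18,11):2185031420·17+23057159840→60202693980, (18,12):156952432·17+2185031420→4853222764
Read c(18,10) = 577924894833, c(18,11) = 60202693980, c(18,12) = 4853222764.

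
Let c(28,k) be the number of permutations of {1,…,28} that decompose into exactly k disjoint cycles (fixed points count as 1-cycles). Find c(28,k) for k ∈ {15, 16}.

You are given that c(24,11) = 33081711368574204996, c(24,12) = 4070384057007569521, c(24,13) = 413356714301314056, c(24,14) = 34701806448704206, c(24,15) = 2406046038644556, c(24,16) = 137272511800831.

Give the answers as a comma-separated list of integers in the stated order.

5370555489012577816470, 398629729895941637715

r25: T_25,12=24×4070384057007569521+33081711368574204996=130770928736755873500; T_25,13=24×413356714301314056+4070384057007569521=13990945200239106865; T_25,14=24×34701806448704206+413356714301314056=1246200069070215000; T_25,15=24×2406046038644556+34701806448704206=92446911376173550; T_25,16=24×137272511800831+2406046038644556=5700586321864500
r26: T_26,13=25×13990945200239106865+130770928736755873500=480544558742733545125; T_26,14=25×1246200069070215000+13990945200239106865=45145946926994481865; T_26,15=25×92446911376173550+1246200069070215000=3557372853474553750; T_26,16=25×5700586321864500+92446911376173550=234961569422786050
r27: T_27,14=26×45145946926994481865+480544558742733545125=1654339178844590073615; T_27,15=26×3557372853474553750+45145946926994481865=137637641117332879365; T_27,16=26×234961569422786050+3557372853474553750=9666373658466991050
r28: T_28,15=27×137637641117332879365+1654339178844590073615=5370555489012577816470; T_28,16=27×9666373658466991050+137637641117332879365=398629729895941637715
Read c(28,15) = 5370555489012577816470, c(28,16) = 398629729895941637715.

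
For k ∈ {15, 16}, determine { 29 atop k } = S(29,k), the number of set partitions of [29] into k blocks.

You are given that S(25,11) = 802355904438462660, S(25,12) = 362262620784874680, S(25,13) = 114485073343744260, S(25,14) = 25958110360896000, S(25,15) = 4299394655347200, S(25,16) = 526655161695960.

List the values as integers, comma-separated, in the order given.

689692892575539953400, 140694950355081071520

@26  (26,12):362262620784874680·12+802355904438462660→5149507353856958820, (26,13):114485073343744260·13+362262620784874680→1850568574253550060, (26,14):25958110360896000·14+114485073343744260→477898618396288260, (26,15):4299394655347200·15+25958110360896000→90449030191104000, (26,16):526655161695960·16+4299394655347200→12725877242482560
@27  (27,13):1850568574253550060·13+5149507353856958820→29206898819153109600, (27,14):477898618396288260·14+1850568574253550060→8541149231801585700, (27,15):90449030191104000·15+477898618396288260→1834634071262848260, (27,16):12725877242482560·16+90449030191104000→294063066070824960
@28  (28,14):8541149231801585700·14+29206898819153109600→148782988064375309400, (28,15):1834634071262848260·15+8541149231801585700→36060660300744309600, (28,16):294063066070824960·16+1834634071262848260→6539643128396047620
@29  (29,15):36060660300744309600·15+148782988064375309400→689692892575539953400, (29,16):6539643128396047620·16+36060660300744309600→140694950355081071520
Read S(29,15) = 689692892575539953400, S(29,16) = 140694950355081071520.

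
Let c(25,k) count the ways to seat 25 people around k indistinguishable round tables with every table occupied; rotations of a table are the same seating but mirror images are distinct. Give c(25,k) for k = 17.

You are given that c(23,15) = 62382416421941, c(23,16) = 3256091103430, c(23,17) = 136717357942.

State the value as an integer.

290886679867135

i=24: T(24,16)=62382416421941+23·3256091103430=137272511800831 | T(24,17)=3256091103430+23·136717357942=6400590336096
i=25: T(25,17)=137272511800831+24·6400590336096=290886679867135
Read c(25,17) = 290886679867135.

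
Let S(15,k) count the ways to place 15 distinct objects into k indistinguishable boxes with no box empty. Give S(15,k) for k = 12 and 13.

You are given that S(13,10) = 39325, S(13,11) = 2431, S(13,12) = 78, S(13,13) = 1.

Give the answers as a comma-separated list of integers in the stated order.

i=14: T(14,11)=39325+11·2431=66066 | T(14,12)=2431+12·78=3367 | T(14,13)=78+13·1=91
i=15: T(15,12)=66066+12·3367=106470 | T(15,13)=3367+13·91=4550
Read S(15,12) = 106470, S(15,13) = 4550.

106470, 4550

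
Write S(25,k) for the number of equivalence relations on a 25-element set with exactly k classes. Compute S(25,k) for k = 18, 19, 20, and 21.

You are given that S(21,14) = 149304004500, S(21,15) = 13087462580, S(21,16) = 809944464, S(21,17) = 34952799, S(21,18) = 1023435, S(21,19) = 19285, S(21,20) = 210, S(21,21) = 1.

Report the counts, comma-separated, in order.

@22  (22,15):13087462580·15+149304004500→345615943200, (22,16):809944464·16+13087462580→26046574004, (22,17):34952799·17+809944464→1404142047, (22,18):1023435·18+34952799→53374629, (22,19):19285·19+1023435→1389850, (22,20):210·20+19285→23485, (22,21):1·21+210→231
@23  (23,16):26046574004·16+345615943200→762361127264, (23,17):1404142047·17+26046574004→49916988803, (23,18):53374629·18+1404142047→2364885369, (23,19):1389850·19+53374629→79781779, (23,20):23485·20+1389850→1859550, (23,21):231·21+23485→28336
@24  (24,17):49916988803·17+762361127264→1610949936915, (24,18):2364885369·18+49916988803→92484925445, (24,19):79781779·19+2364885369→3880739170, (24,20):1859550·20+79781779→116972779, (24,21):28336·21+1859550→2454606
@25  (25,18):92484925445·18+1610949936915→3275678594925, (25,19):3880739170·19+92484925445→166218969675, (25,20):116972779·20+3880739170→6220194750, (25,21):2454606·21+116972779→168519505
Read S(25,18) = 3275678594925, S(25,19) = 166218969675, S(25,20) = 6220194750, S(25,21) = 168519505.

3275678594925, 166218969675, 6220194750, 168519505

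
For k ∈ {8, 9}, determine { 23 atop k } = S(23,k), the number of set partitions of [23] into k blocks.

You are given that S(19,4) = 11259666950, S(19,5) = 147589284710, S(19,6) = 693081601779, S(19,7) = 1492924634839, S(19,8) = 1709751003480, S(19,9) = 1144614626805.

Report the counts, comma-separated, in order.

9741955019900400, 12320068811796900

i=20: T(20,5)=11259666950+5·147589284710=749206090500 | T(20,6)=147589284710+6·693081601779=4306078895384 | T(20,7)=693081601779+7·1492924634839=11143554045652 | T(20,8)=1492924634839+8·1709751003480=15170932662679 | T(20,9)=1709751003480+9·1144614626805=12011282644725
i=21: T(21,6)=749206090500+6·4306078895384=26585679462804 | T(21,7)=4306078895384+7·11143554045652=82310957214948 | T(21,8)=11143554045652+8·15170932662679=132511015347084 | T(21,9)=15170932662679+9·12011282644725=123272476465204
i=22: T(22,7)=26585679462804+7·82310957214948=602762379967440 | T(22,8)=82310957214948+8·132511015347084=1142399079991620 | T(22,9)=132511015347084+9·123272476465204=1241963303533920
i=23: T(23,8)=602762379967440+8·1142399079991620=9741955019900400 | T(23,9)=1142399079991620+9·1241963303533920=12320068811796900
Read S(23,8) = 9741955019900400, S(23,9) = 12320068811796900.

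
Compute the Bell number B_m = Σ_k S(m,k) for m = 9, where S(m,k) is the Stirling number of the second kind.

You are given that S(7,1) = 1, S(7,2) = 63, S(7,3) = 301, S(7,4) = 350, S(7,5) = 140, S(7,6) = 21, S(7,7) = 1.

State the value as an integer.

21147

i=8: T(8,1)=0+1·1=1 | T(8,2)=1+2·63=127 | T(8,3)=63+3·301=966 | T(8,4)=301+4·350=1701 | T(8,5)=350+5·140=1050 | T(8,6)=140+6·21=266 | T(8,7)=21+7·1=28 | T(8,8)=1+8·0=1
i=9: T(9,1)=0+1·1=1 | T(9,2)=1+2·127=255 | T(9,3)=127+3·966=3025 | T(9,4)=966+4·1701=7770 | T(9,5)=1701+5·1050=6951 | T(9,6)=1050+6·266=2646 | T(9,7)=266+7·28=462 | T(9,8)=28+8·1=36 | T(9,9)=1+9·0=1
B_9 = ΣS(9,k) = 1+255+3025+7770+6951+2646+462+36+1 = 21147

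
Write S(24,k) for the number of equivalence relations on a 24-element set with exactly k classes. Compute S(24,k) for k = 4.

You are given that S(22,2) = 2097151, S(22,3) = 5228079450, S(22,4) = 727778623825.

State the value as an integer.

11681056634501

[23] T[23,3]:3*5228079450+2097151=15686335501 · T[23,4]:4*727778623825+5228079450=2916342574750
[24] T[24,4]:4*2916342574750+15686335501=11681056634501
Read S(24,4) = 11681056634501.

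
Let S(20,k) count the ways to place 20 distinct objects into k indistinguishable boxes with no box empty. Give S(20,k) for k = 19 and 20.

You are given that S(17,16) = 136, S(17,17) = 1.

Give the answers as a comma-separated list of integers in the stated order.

row 18: T[18][17]=17·1+136=153  T[18][18]=18·0+1=1
row 19: T[19][18]=18·1+153=171  T[19][19]=19·0+1=1
row 20: T[20][19]=19·1+171=190  T[20][20]=20·0+1=1
Read S(20,19) = 190, S(20,20) = 1.

190, 1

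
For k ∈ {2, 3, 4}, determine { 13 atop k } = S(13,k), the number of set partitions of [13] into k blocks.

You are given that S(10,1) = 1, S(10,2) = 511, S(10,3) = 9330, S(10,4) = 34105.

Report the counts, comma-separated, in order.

4095, 261625, 2532530

r11: T_11,1=1×1+0=1; T_11,2=2×511+1=1023; T_11,3=3×9330+511=28501; T_11,4=4×34105+9330=145750
r12: T_12,1=1×1+0=1; T_12,2=2×1023+1=2047; T_12,3=3×28501+1023=86526; T_12,4=4×145750+28501=611501
r13: T_13,2=2×2047+1=4095; T_13,3=3×86526+2047=261625; T_13,4=4×611501+86526=2532530
Read S(13,2) = 4095, S(13,3) = 261625, S(13,4) = 2532530.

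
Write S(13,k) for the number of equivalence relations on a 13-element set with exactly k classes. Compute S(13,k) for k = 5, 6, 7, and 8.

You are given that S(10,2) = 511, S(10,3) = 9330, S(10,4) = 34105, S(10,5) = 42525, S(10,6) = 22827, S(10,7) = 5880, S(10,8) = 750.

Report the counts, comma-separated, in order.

7508501, 9321312, 5715424, 1899612

row 11: T[11][3]=3·9330+511=28501  T[11][4]=4·34105+9330=145750  T[11][5]=5·42525+34105=246730  T[11][6]=6·22827+42525=179487  T[11][7]=7·5880+22827=63987  T[11][8]=8·750+5880=11880
row 12: T[12][4]=4·145750+28501=611501  T[12][5]=5·246730+145750=1379400  T[12][6]=6·179487+246730=1323652  T[12][7]=7·63987+179487=627396  T[12][8]=8·11880+63987=159027
row 13: T[13][5]=5·1379400+611501=7508501  T[13][6]=6·1323652+1379400=9321312  T[13][7]=7·627396+1323652=5715424  T[13][8]=8·159027+627396=1899612
Read S(13,5) = 7508501, S(13,6) = 9321312, S(13,7) = 5715424, S(13,8) = 1899612.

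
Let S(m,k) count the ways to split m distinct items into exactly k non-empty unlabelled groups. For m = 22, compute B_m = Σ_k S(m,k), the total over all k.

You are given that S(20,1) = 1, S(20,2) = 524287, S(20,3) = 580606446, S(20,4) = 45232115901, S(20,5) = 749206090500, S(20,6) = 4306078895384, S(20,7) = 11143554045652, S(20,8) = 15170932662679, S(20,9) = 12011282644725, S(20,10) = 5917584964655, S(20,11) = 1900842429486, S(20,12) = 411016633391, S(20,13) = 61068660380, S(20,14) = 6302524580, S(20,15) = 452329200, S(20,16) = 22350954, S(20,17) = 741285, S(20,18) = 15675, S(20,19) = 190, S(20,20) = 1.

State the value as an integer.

4506715738447323

r21: T_21,1=1×1+0=1; T_21,2=2×524287+1=1048575; T_21,3=3×580606446+524287=1742343625; T_21,4=4×45232115901+580606446=181509070050; T_21,5=5×749206090500+45232115901=3791262568401; T_21,6=6×4306078895384+749206090500=26585679462804; T_21,7=7×11143554045652+4306078895384=82310957214948; T_21,8=8×15170932662679+11143554045652=132511015347084; T_21,9=9×12011282644725+15170932662679=123272476465204; T_21,10=10×5917584964655+12011282644725=71187132291275; T_21,11=11×1900842429486+5917584964655=26826851689001; T_21,12=12×411016633391+1900842429486=6833042030178; T_21,13=13×61068660380+411016633391=1204909218331; T_21,14=14×6302524580+61068660380=149304004500; T_21,15=15×452329200+6302524580=13087462580; T_21,16=16×22350954+452329200=809944464; T_21,17=17×741285+22350954=34952799; T_21,18=18×15675+741285=1023435; T_21,19=19×190+15675=19285; T_21,20=20×1+190=210; T_21,21=21×0+1=1
r22: T_22,1=1×1+0=1; T_22,2=2×1048575+1=2097151; T_22,3=3×1742343625+1048575=5228079450; T_22,4=4×181509070050+1742343625=727778623825; T_22,5=5×3791262568401+181509070050=19137821912055; T_22,6=6×26585679462804+3791262568401=163305339345225; T_22,7=7×82310957214948+26585679462804=602762379967440; T_22,8=8×132511015347084+82310957214948=1142399079991620; T_22,9=9×123272476465204+132511015347084=1241963303533920; T_22,10=10×71187132291275+123272476465204=835143799377954; T_22,11=11×26826851689001+71187132291275=366282500870286; T_22,12=12×6833042030178+26826851689001=108823356051137; T_22,13=13×1204909218331+6833042030178=22496861868481; T_22,14=14×149304004500+1204909218331=3295165281331; T_22,15=15×13087462580+149304004500=345615943200; T_22,16=16×809944464+13087462580=26046574004; T_22,17=17×34952799+809944464=1404142047; T_22,18=18×1023435+34952799=53374629; T_22,19=19×19285+1023435=1389850; T_22,20=20×210+19285=23485; T_22,21=21×1+210=231; T_22,22=22×0+1=1
B_22 = ΣS(22,k) = 1+2097151+5228079450+727778623825+19137821912055+163305339345225+602762379967440+1142399079991620+1241963303533920+835143799377954+366282500870286+108823356051137+22496861868481+3295165281331+345615943200+26046574004+1404142047+53374629+1389850+23485+231+1 = 4506715738447323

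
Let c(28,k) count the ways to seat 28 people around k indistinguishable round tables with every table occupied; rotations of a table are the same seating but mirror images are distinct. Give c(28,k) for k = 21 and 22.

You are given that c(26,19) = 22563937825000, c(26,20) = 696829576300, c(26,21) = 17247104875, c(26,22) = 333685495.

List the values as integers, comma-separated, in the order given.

@27  (27,20):696829576300·26+22563937825000→40681506808800, (27,21):17247104875·26+696829576300→1145254303050, (27,22):333685495·26+17247104875→25922927745
@28  (28,21):1145254303050·27+40681506808800→71603372991150, (28,22):25922927745·27+1145254303050→1845173352165
Read c(28,21) = 71603372991150, c(28,22) = 1845173352165.

71603372991150, 1845173352165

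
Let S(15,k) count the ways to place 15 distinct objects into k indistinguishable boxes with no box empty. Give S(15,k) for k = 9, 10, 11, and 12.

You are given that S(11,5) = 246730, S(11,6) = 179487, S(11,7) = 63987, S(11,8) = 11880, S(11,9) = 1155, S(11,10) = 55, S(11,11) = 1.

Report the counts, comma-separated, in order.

[12] T[12,6]:6*179487+246730=1323652 · T[12,7]:7*63987+179487=627396 · T[12,8]:8*11880+63987=159027 · T[12,9]:9*1155+11880=22275 · T[12,10]:10*55+1155=1705 · T[12,11]:11*1+55=66 · T[12,12]:12*0+1=1
[13] T[13,7]:7*627396+1323652=5715424 · T[13,8]:8*159027+627396=1899612 · T[13,9]:9*22275+159027=359502 · T[13,10]:10*1705+22275=39325 · T[13,11]:11*66+1705=2431 · T[13,12]:12*1+66=78
[14] T[14,8]:8*1899612+5715424=20912320 · T[14,9]:9*359502+1899612=5135130 · T[14,10]:10*39325+359502=752752 · T[14,11]:11*2431+39325=66066 · T[14,12]:12*78+2431=3367
[15] T[15,9]:9*5135130+20912320=67128490 · T[15,10]:10*752752+5135130=12662650 · T[15,11]:11*66066+752752=1479478 · T[15,12]:12*3367+66066=106470
Read S(15,9) = 67128490, S(15,10) = 12662650, S(15,11) = 1479478, S(15,12) = 106470.

67128490, 12662650, 1479478, 106470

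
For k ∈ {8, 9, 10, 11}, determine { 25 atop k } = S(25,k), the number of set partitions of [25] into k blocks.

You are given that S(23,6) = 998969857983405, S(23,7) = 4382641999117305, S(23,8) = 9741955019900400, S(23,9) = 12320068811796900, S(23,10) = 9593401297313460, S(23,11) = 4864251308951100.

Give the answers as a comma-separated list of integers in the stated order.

@24  (24,7):4382641999117305·7+998969857983405→31677463851804540, (24,8):9741955019900400·8+4382641999117305→82318282158320505, (24,9):12320068811796900·9+9741955019900400→120622574326072500, (24,10):9593401297313460·10+12320068811796900→108254081784931500, (24,11):4864251308951100·11+9593401297313460→63100165695775560
@25  (25,8):82318282158320505·8+31677463851804540→690223721118368580, (25,9):120622574326072500·9+82318282158320505→1167921451092973005, (25,10):108254081784931500·10+120622574326072500→1203163392175387500, (25,11):63100165695775560·11+108254081784931500→802355904438462660
Read S(25,8) = 690223721118368580, S(25,9) = 1167921451092973005, S(25,10) = 1203163392175387500, S(25,11) = 802355904438462660.

690223721118368580, 1167921451092973005, 1203163392175387500, 802355904438462660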